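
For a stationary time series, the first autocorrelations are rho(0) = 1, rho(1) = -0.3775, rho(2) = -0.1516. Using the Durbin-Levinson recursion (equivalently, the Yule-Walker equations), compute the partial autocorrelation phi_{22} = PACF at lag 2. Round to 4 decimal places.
\phi_{22} = -0.3430

The PACF at lag k is phi_{kk}, the last component of the solution
to the Yule-Walker system G_k phi = r_k where
  (G_k)_{ij} = rho(|i - j|), (r_k)_i = rho(i), i,j = 1..k.
Equivalently, Durbin-Levinson gives phi_{kk} iteratively:
  phi_{11} = rho(1)
  phi_{kk} = [rho(k) - sum_{j=1..k-1} phi_{k-1,j} rho(k-j)]
            / [1 - sum_{j=1..k-1} phi_{k-1,j} rho(j)],
  phi_{k,j} = phi_{k-1,j} - phi_{kk} phi_{k-1,k-j},  j = 1..k-1.
Step k = 1:
  phi_11 = rho(1) = -0.3775.
Step k = 2:
  phi_22 = [rho(2) - phi_11 rho(1)] / [1 - phi_11 rho(1)] = [-0.1516 - (-0.3775)(-0.3775)] / [1 - (-0.3775)(-0.3775)]
         = -0.29410625 / 0.85749375 = -0.343.
Therefore phi_{22} = -0.3430.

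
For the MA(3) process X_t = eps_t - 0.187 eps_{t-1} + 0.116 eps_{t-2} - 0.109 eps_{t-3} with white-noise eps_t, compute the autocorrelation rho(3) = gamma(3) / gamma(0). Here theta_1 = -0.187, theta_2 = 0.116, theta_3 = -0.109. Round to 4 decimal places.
\rho(3) = -0.1028

For an MA(q) process with theta_0 = 1, the autocovariance is
  gamma(k) = sigma^2 * sum_{i=0..q-k} theta_i * theta_{i+k},
and rho(k) = gamma(k) / gamma(0). Sigma^2 cancels.
  numerator   = (1)*(-0.109) = -0.109.
  denominator = (1)^2 + (-0.187)^2 + (0.116)^2 + (-0.109)^2 = 1.060306.
  rho(3) = -0.109 / 1.060306 = -0.1028.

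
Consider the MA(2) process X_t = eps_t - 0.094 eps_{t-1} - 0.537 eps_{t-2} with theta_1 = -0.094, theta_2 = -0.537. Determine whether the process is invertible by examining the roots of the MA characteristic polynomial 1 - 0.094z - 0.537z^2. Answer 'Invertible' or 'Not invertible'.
\text{Invertible}

The MA(q) characteristic polynomial is P(z) = 1 - 0.094z - 0.537z^2.
Invertibility requires all roots to lie outside the unit circle, i.e. |z| > 1 for every root.
Set 1 + (-0.094) z + (-0.537) z^2 = 0, i.e. a z^2 + b z + c = 0 with a = -0.537, b = -0.094, c = 1.
Discriminant D = b^2 - 4ac = (-0.094)^2 - 4*(-0.537)*1 = 0.008836 - (-2.148) = 2.156836.
D >= 0, so the roots are real: z = (-b +/- sqrt(D)) / (2a) = (0.094 +/- 1.468617) / (-1.074).
  z_1 = (0.094 + 1.468617) / (-1.074) = -1.455,   |z_1| = 1.455.
  z_2 = (0.094 - 1.468617) / (-1.074) = 1.2799,   |z_2| = 1.2799.
Moduli of all roots: 1.4550, 1.2799.
All moduli strictly greater than 1? Yes.
Verdict: Invertible.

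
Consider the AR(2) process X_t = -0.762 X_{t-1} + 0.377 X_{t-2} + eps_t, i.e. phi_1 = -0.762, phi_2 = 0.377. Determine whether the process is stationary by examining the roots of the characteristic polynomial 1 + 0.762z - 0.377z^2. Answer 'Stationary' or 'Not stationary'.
\text{Not stationary}

The AR(p) characteristic polynomial is P(z) = 1 + 0.762z - 0.377z^2.
Stationarity requires all roots to lie outside the unit circle, i.e. |z| > 1 for every root.
Set 1 + (0.762) z + (-0.377) z^2 = 0, i.e. a z^2 + b z + c = 0 with a = -0.377, b = 0.762, c = 1.
Discriminant D = b^2 - 4ac = (0.762)^2 - 4*(-0.377)*1 = 0.580644 - (-1.508) = 2.088644.
D >= 0, so the roots are real: z = (-b +/- sqrt(D)) / (2a) = (-0.762 +/- 1.445214) / (-0.754).
  z_1 = (-0.762 + 1.445214) / (-0.754) = -0.9061,   |z_1| = 0.9061.
  z_2 = (-0.762 - 1.445214) / (-0.754) = 2.9273,   |z_2| = 2.9273.
Moduli of all roots: 0.9061, 2.9273.
All moduli strictly greater than 1? No.
Verdict: Not stationary.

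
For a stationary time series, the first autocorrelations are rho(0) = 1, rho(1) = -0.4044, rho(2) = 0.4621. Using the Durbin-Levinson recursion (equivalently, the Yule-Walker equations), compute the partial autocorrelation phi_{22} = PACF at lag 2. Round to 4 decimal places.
\phi_{22} = 0.3569

The PACF at lag k is phi_{kk}, the last component of the solution
to the Yule-Walker system G_k phi = r_k where
  (G_k)_{ij} = rho(|i - j|), (r_k)_i = rho(i), i,j = 1..k.
Equivalently, Durbin-Levinson gives phi_{kk} iteratively:
  phi_{11} = rho(1)
  phi_{kk} = [rho(k) - sum_{j=1..k-1} phi_{k-1,j} rho(k-j)]
            / [1 - sum_{j=1..k-1} phi_{k-1,j} rho(j)],
  phi_{k,j} = phi_{k-1,j} - phi_{kk} phi_{k-1,k-j},  j = 1..k-1.
Step k = 1:
  phi_11 = rho(1) = -0.4044.
Step k = 2:
  phi_22 = [rho(2) - phi_11 rho(1)] / [1 - phi_11 rho(1)] = [0.4621 - (-0.4044)(-0.4044)] / [1 - (-0.4044)(-0.4044)]
         = 0.29856064 / 0.83646064 = 0.3569.
Therefore phi_{22} = 0.3569.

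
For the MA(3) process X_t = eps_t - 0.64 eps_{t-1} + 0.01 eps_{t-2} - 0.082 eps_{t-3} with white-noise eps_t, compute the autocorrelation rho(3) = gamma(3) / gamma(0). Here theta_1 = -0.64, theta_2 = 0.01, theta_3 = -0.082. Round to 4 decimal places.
\rho(3) = -0.0579

For an MA(q) process with theta_0 = 1, the autocovariance is
  gamma(k) = sigma^2 * sum_{i=0..q-k} theta_i * theta_{i+k},
and rho(k) = gamma(k) / gamma(0). Sigma^2 cancels.
  numerator   = (1)*(-0.082) = -0.082.
  denominator = (1)^2 + (-0.64)^2 + (0.01)^2 + (-0.082)^2 = 1.416424.
  rho(3) = -0.082 / 1.416424 = -0.0579.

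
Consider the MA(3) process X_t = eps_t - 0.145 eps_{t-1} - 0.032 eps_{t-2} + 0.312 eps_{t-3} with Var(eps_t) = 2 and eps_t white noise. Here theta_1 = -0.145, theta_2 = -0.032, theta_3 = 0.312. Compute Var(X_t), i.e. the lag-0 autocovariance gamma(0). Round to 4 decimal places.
\gamma(0) = 2.2388

For an MA(q) process X_t = eps_t + sum_i theta_i eps_{t-i} with
Var(eps_t) = sigma^2, the variance is
  gamma(0) = sigma^2 * (1 + sum_i theta_i^2).
  sum_i theta_i^2 = (-0.145)^2 + (-0.032)^2 + (0.312)^2 = 0.021025 + 0.001024 + 0.097344 = 0.119393.
  gamma(0) = 2 * (1 + 0.119393) = 2 * 1.119393 = 2.238786, which rounds to 2.2388.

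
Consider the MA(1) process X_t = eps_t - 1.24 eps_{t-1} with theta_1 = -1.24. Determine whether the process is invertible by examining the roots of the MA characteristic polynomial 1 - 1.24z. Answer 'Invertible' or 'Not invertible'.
\text{Not invertible}

The MA(q) characteristic polynomial is P(z) = 1 - 1.24z.
Invertibility requires all roots to lie outside the unit circle, i.e. |z| > 1 for every root.
This is linear in z: 1 + (-1.24) z = 0  =>  z = -1/(-1.24) = 0.806452,  |z| = 0.806452.
Moduli of all roots: 0.8065.
All moduli strictly greater than 1? No.
Verdict: Not invertible.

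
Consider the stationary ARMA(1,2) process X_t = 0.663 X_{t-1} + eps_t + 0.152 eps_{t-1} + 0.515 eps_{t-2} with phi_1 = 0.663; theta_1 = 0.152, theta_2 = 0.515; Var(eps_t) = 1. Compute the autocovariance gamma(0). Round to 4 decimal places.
\gamma(0) = 3.6515

Multiply the model equation by X_{t-k} and take expectations. With theta_0 = psi_0 = 1 and psi_j the MA(infinity) weights, this gives
  gamma(k) - sum_i phi_i gamma(k-i) = c_k,
  c_k = sigma^2 * sum_{j=k..q} theta_j psi_{j-k}   (c_k = 0 for k > q),
using gamma(-m) = gamma(m).
psi-weights needed (psi_j = theta_j + sum_i phi_i psi_{j-i}):
  psi_1 = theta_1 + phi_1 = 0.152 + (0.663) = 0.815
  psi_2 = theta_2 + phi_1 psi_1 = 0.515 + (0.663)(0.815) = 1.055345
Right-hand sides:
  c_0 = sigma^2 (1 + theta_1 psi_1 + theta_2 psi_2) = 1 * (1 + (0.152)(0.815) + (0.515)(1.055345)) = 1 * 1.667383 = 1.667383
  c_1 = sigma^2 (theta_1 + theta_2 psi_1) = 1 * (0.152 + (0.515)(0.815)) = 0.571725
  c_2 = sigma^2 theta_2 = 1 * (0.515) = 0.515
Equations for k = 0 and k = 1 (AR order 1):
  gamma(0) = phi_1 gamma(1) + c_0
  gamma(1) = phi_1 gamma(0) + c_1
Substituting the second into the first: gamma(0) (1 - phi_1^2) = c_0 + phi_1 c_1, so
  gamma(0) = (c_0 + phi_1 c_1) / (1 - phi_1^2) = (1.667383 + (0.663)(0.571725)) / (1 - (0.663)^2) = 2.046436 / 0.560431 = 3.65154.
Therefore gamma(0) = 3.6515 (to 4 decimal places).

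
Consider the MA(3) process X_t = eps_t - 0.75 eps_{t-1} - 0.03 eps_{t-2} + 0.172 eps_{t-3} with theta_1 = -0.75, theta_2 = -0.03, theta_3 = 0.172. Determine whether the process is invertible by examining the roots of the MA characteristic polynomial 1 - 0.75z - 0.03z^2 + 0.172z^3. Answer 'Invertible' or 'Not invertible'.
\text{Invertible}

The MA(q) characteristic polynomial is P(z) = 1 - 0.75z - 0.03z^2 + 0.172z^3.
Invertibility requires all roots to lie outside the unit circle, i.e. |z| > 1 for every root.
Degree 3: look for a simple real root z0 first, then factor out (1 - z/z0) and solve the remaining quadratic.
Testing z0 = -2.5: P(-2.5) = 1 + (-0.75)(-2.5) + (-0.03)(-2.5)^2 + (0.172)(-2.5)^3
  = 1 + (1.875) + (-0.1875) + (-2.6875) = 0.  So z_0 = -2.5 is a root, |z_0| = 2.5.
Divide out the factor (1 + 0.4 z) = (1 - z/z0) (since 1/z0 = -0.4):
  P(z) = (1 + 0.4 z)(1 + (-1.15) z + (0.43) z^2)
  [check: z-coef -1.15 - (-0.4) = -0.75; z^2-coef 0.43 - (-0.4)(-1.15) = -0.03; z^3-coef -(-0.4)(0.43) = 0.172.]
Remaining roots from the quadratic factor 1 + (-1.15) z + (0.43) z^2:
  Set 1 + (-1.15) z + (0.43) z^2 = 0, i.e. a z^2 + b z + c = 0 with a = 0.43, b = -1.15, c = 1.
  Discriminant D = b^2 - 4ac = (-1.15)^2 - 4*(0.43)*1 = 1.3225 - (1.72) = -0.3975.
  D < 0, so the roots are the complex-conjugate pair z = (-b +/- i sqrt(-D)) / (2a) = 1.3372 +/- 0.7331i.
  For a conjugate pair |z|^2 = z * conj(z) = (product of roots) = c/a = 1/(0.43) = 2.325581, so |z| = sqrt(2.325581) = 1.525 for both roots.
Moduli of all roots: 2.5000, 1.5250, 1.5250.
All moduli strictly greater than 1? Yes.
Verdict: Invertible.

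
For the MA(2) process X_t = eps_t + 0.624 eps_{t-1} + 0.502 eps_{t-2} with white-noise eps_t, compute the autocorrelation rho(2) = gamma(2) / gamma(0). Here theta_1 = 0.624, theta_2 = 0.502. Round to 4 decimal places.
\rho(2) = 0.3058

For an MA(q) process with theta_0 = 1, the autocovariance is
  gamma(k) = sigma^2 * sum_{i=0..q-k} theta_i * theta_{i+k},
and rho(k) = gamma(k) / gamma(0). Sigma^2 cancels.
  numerator   = (1)*(0.502) = 0.502.
  denominator = (1)^2 + (0.624)^2 + (0.502)^2 = 1.64138.
  rho(2) = 0.502 / 1.64138 = 0.3058.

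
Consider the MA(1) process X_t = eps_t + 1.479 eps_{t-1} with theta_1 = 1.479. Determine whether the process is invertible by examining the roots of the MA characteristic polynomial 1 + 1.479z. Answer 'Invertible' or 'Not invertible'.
\text{Not invertible}

The MA(q) characteristic polynomial is P(z) = 1 + 1.479z.
Invertibility requires all roots to lie outside the unit circle, i.e. |z| > 1 for every root.
This is linear in z: 1 + (1.479) z = 0  =>  z = -1/(1.479) = -0.676133,  |z| = 0.676133.
Moduli of all roots: 0.6761.
All moduli strictly greater than 1? No.
Verdict: Not invertible.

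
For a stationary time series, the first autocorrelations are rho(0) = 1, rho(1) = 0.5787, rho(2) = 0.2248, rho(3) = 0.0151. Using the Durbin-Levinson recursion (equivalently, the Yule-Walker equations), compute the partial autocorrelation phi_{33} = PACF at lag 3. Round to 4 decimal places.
\phi_{33} = -0.0630

The PACF at lag k is phi_{kk}, the last component of the solution
to the Yule-Walker system G_k phi = r_k where
  (G_k)_{ij} = rho(|i - j|), (r_k)_i = rho(i), i,j = 1..k.
Equivalently, Durbin-Levinson gives phi_{kk} iteratively:
  phi_{11} = rho(1)
  phi_{kk} = [rho(k) - sum_{j=1..k-1} phi_{k-1,j} rho(k-j)]
            / [1 - sum_{j=1..k-1} phi_{k-1,j} rho(j)],
  phi_{k,j} = phi_{k-1,j} - phi_{kk} phi_{k-1,k-j},  j = 1..k-1.
Step k = 1:
  phi_11 = rho(1) = 0.5787.
Step k = 2:
  phi_22 = [rho(2) - phi_11 rho(1)] / [1 - phi_11 rho(1)] = [0.2248 - (0.5787)(0.5787)] / [1 - (0.5787)(0.5787)]
         = -0.11009369 / 0.66510631 = -0.165528.
  Update: phi_21 = phi_11 - phi_22 phi_11 = 0.5787 - (-0.165528)(0.5787) = 0.674491.
Step k = 3:
  phi_33 = [rho(3) - phi_21 rho(2) - phi_22 rho(1)] / [1 - phi_21 rho(1) - phi_22 rho(2)]
    numerator   = 0.0151 - (0.674491)(0.2248) - (-0.165528)(0.5787) = -0.04073455
    denominator = 1 - (0.674491)(0.5787) - (-0.165528)(0.2248) = 0.64688273
  phi_33 = -0.04073455 / 0.64688273 = -0.063.
Therefore phi_{33} = -0.0630.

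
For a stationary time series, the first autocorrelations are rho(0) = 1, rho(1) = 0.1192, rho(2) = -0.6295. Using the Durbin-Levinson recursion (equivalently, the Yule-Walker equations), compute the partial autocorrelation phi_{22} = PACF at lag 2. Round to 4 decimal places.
\phi_{22} = -0.6530

The PACF at lag k is phi_{kk}, the last component of the solution
to the Yule-Walker system G_k phi = r_k where
  (G_k)_{ij} = rho(|i - j|), (r_k)_i = rho(i), i,j = 1..k.
Equivalently, Durbin-Levinson gives phi_{kk} iteratively:
  phi_{11} = rho(1)
  phi_{kk} = [rho(k) - sum_{j=1..k-1} phi_{k-1,j} rho(k-j)]
            / [1 - sum_{j=1..k-1} phi_{k-1,j} rho(j)],
  phi_{k,j} = phi_{k-1,j} - phi_{kk} phi_{k-1,k-j},  j = 1..k-1.
Step k = 1:
  phi_11 = rho(1) = 0.1192.
Step k = 2:
  phi_22 = [rho(2) - phi_11 rho(1)] / [1 - phi_11 rho(1)] = [-0.6295 - (0.1192)(0.1192)] / [1 - (0.1192)(0.1192)]
         = -0.64370864 / 0.98579136 = -0.653.
Therefore phi_{22} = -0.6530.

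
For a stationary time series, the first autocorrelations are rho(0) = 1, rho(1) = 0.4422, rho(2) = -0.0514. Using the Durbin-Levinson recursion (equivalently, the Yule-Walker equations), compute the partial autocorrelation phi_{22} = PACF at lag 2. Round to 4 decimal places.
\phi_{22} = -0.3070

The PACF at lag k is phi_{kk}, the last component of the solution
to the Yule-Walker system G_k phi = r_k where
  (G_k)_{ij} = rho(|i - j|), (r_k)_i = rho(i), i,j = 1..k.
Equivalently, Durbin-Levinson gives phi_{kk} iteratively:
  phi_{11} = rho(1)
  phi_{kk} = [rho(k) - sum_{j=1..k-1} phi_{k-1,j} rho(k-j)]
            / [1 - sum_{j=1..k-1} phi_{k-1,j} rho(j)],
  phi_{k,j} = phi_{k-1,j} - phi_{kk} phi_{k-1,k-j},  j = 1..k-1.
Step k = 1:
  phi_11 = rho(1) = 0.4422.
Step k = 2:
  phi_22 = [rho(2) - phi_11 rho(1)] / [1 - phi_11 rho(1)] = [-0.0514 - (0.4422)(0.4422)] / [1 - (0.4422)(0.4422)]
         = -0.24694084 / 0.80445916 = -0.307.
Therefore phi_{22} = -0.3070.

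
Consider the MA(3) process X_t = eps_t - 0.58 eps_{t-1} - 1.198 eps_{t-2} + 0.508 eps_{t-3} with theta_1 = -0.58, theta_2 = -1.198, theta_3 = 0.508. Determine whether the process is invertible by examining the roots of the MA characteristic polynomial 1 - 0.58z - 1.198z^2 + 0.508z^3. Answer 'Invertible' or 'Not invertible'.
\text{Not invertible}

The MA(q) characteristic polynomial is P(z) = 1 - 0.58z - 1.198z^2 + 0.508z^3.
Invertibility requires all roots to lie outside the unit circle, i.e. |z| > 1 for every root.
Degree 3: look for a simple real root z0 first, then factor out (1 - z/z0) and solve the remaining quadratic.
Testing z0 = 2.5: P(2.5) = 1 + (-0.58)(2.5) + (-1.198)(2.5)^2 + (0.508)(2.5)^3
  = 1 + (-1.45) + (-7.4875) + (7.9375) = 0.  So z_0 = 2.5 is a root, |z_0| = 2.5.
Divide out the factor (1 - 0.4 z) = (1 - z/z0) (since 1/z0 = 0.4):
  P(z) = (1 - 0.4 z)(1 + (-0.18) z + (-1.27) z^2)
  [check: z-coef -0.18 - (0.4) = -0.58; z^2-coef -1.27 - (0.4)(-0.18) = -1.198; z^3-coef -(0.4)(-1.27) = 0.508.]
Remaining roots from the quadratic factor 1 + (-0.18) z + (-1.27) z^2:
  Set 1 + (-0.18) z + (-1.27) z^2 = 0, i.e. a z^2 + b z + c = 0 with a = -1.27, b = -0.18, c = 1.
  Discriminant D = b^2 - 4ac = (-0.18)^2 - 4*(-1.27)*1 = 0.0324 - (-5.08) = 5.1124.
  D >= 0, so the roots are real: z = (-b +/- sqrt(D)) / (2a) = (0.18 +/- 2.261062) / (-2.54).
    z_1 = (0.18 + 2.261062) / (-2.54) = -0.961,   |z_1| = 0.961.
    z_2 = (0.18 - 2.261062) / (-2.54) = 0.8193,   |z_2| = 0.8193.
Moduli of all roots: 2.5000, 0.9610, 0.8193.
All moduli strictly greater than 1? No.
Verdict: Not invertible.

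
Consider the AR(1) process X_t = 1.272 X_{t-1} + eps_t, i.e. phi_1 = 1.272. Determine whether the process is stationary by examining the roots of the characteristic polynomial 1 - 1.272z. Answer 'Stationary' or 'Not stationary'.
\text{Not stationary}

The AR(p) characteristic polynomial is P(z) = 1 - 1.272z.
Stationarity requires all roots to lie outside the unit circle, i.e. |z| > 1 for every root.
This is linear in z: 1 + (-1.272) z = 0  =>  z = -1/(-1.272) = 0.786164,  |z| = 0.786164.
Moduli of all roots: 0.7862.
All moduli strictly greater than 1? No.
Verdict: Not stationary.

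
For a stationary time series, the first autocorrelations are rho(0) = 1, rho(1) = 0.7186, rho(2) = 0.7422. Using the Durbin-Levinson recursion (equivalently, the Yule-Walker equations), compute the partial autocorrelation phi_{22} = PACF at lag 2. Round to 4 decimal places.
\phi_{22} = 0.4669

The PACF at lag k is phi_{kk}, the last component of the solution
to the Yule-Walker system G_k phi = r_k where
  (G_k)_{ij} = rho(|i - j|), (r_k)_i = rho(i), i,j = 1..k.
Equivalently, Durbin-Levinson gives phi_{kk} iteratively:
  phi_{11} = rho(1)
  phi_{kk} = [rho(k) - sum_{j=1..k-1} phi_{k-1,j} rho(k-j)]
            / [1 - sum_{j=1..k-1} phi_{k-1,j} rho(j)],
  phi_{k,j} = phi_{k-1,j} - phi_{kk} phi_{k-1,k-j},  j = 1..k-1.
Step k = 1:
  phi_11 = rho(1) = 0.7186.
Step k = 2:
  phi_22 = [rho(2) - phi_11 rho(1)] / [1 - phi_11 rho(1)] = [0.7422 - (0.7186)(0.7186)] / [1 - (0.7186)(0.7186)]
         = 0.22581404 / 0.48361404 = 0.4669.
Therefore phi_{22} = 0.4669.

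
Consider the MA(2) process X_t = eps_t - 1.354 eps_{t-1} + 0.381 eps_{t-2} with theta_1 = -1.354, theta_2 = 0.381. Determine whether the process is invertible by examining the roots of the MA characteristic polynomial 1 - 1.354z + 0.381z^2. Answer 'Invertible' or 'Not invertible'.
\text{Invertible}

The MA(q) characteristic polynomial is P(z) = 1 - 1.354z + 0.381z^2.
Invertibility requires all roots to lie outside the unit circle, i.e. |z| > 1 for every root.
Set 1 + (-1.354) z + (0.381) z^2 = 0, i.e. a z^2 + b z + c = 0 with a = 0.381, b = -1.354, c = 1.
Discriminant D = b^2 - 4ac = (-1.354)^2 - 4*(0.381)*1 = 1.833316 - (1.524) = 0.309316.
D >= 0, so the roots are real: z = (-b +/- sqrt(D)) / (2a) = (1.354 +/- 0.556162) / (0.762).
  z_1 = (1.354 + 0.556162) / (0.762) = 2.5068,   |z_1| = 2.5068.
  z_2 = (1.354 - 0.556162) / (0.762) = 1.047,   |z_2| = 1.047.
Moduli of all roots: 2.5068, 1.0470.
All moduli strictly greater than 1? Yes.
Verdict: Invertible.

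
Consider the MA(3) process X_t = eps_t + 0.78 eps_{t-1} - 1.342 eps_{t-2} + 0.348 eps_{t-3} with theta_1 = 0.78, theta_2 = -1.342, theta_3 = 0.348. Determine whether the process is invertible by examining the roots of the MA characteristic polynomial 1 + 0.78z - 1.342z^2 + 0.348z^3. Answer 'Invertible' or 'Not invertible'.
\text{Not invertible}

The MA(q) characteristic polynomial is P(z) = 1 + 0.78z - 1.342z^2 + 0.348z^3.
Invertibility requires all roots to lie outside the unit circle, i.e. |z| > 1 for every root.
Degree 3: look for a simple real root z0 first, then factor out (1 - z/z0) and solve the remaining quadratic.
Testing z0 = 2.5: P(2.5) = 1 + (0.78)(2.5) + (-1.342)(2.5)^2 + (0.348)(2.5)^3
  = 1 + (1.95) + (-8.3875) + (5.4375) = 0.  So z_0 = 2.5 is a root, |z_0| = 2.5.
Divide out the factor (1 - 0.4 z) = (1 - z/z0) (since 1/z0 = 0.4):
  P(z) = (1 - 0.4 z)(1 + (1.18) z + (-0.87) z^2)
  [check: z-coef 1.18 - (0.4) = 0.78; z^2-coef -0.87 - (0.4)(1.18) = -1.342; z^3-coef -(0.4)(-0.87) = 0.348.]
Remaining roots from the quadratic factor 1 + (1.18) z + (-0.87) z^2:
  Set 1 + (1.18) z + (-0.87) z^2 = 0, i.e. a z^2 + b z + c = 0 with a = -0.87, b = 1.18, c = 1.
  Discriminant D = b^2 - 4ac = (1.18)^2 - 4*(-0.87)*1 = 1.3924 - (-3.48) = 4.8724.
  D >= 0, so the roots are real: z = (-b +/- sqrt(D)) / (2a) = (-1.18 +/- 2.207351) / (-1.74).
    z_1 = (-1.18 + 2.207351) / (-1.74) = -0.5904,   |z_1| = 0.5904.
    z_2 = (-1.18 - 2.207351) / (-1.74) = 1.9468,   |z_2| = 1.9468.
Moduli of all roots: 2.5000, 0.5904, 1.9468.
All moduli strictly greater than 1? No.
Verdict: Not invertible.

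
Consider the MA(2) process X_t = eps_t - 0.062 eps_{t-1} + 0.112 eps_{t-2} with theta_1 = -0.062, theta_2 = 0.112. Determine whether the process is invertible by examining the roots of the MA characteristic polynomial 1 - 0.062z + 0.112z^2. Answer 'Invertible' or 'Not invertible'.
\text{Invertible}

The MA(q) characteristic polynomial is P(z) = 1 - 0.062z + 0.112z^2.
Invertibility requires all roots to lie outside the unit circle, i.e. |z| > 1 for every root.
Set 1 + (-0.062) z + (0.112) z^2 = 0, i.e. a z^2 + b z + c = 0 with a = 0.112, b = -0.062, c = 1.
Discriminant D = b^2 - 4ac = (-0.062)^2 - 4*(0.112)*1 = 0.003844 - (0.448) = -0.444156.
D < 0, so the roots are the complex-conjugate pair z = (-b +/- i sqrt(-D)) / (2a) = 0.2768 +/- 2.9752i.
For a conjugate pair |z|^2 = z * conj(z) = (product of roots) = c/a = 1/(0.112) = 8.928571, so |z| = sqrt(8.928571) = 2.9881 for both roots.
Moduli of all roots: 2.9881, 2.9881.
All moduli strictly greater than 1? Yes.
Verdict: Invertible.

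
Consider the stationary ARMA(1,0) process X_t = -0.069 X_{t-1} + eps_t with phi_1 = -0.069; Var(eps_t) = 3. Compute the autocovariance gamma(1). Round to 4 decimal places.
\gamma(1) = -0.2080

Multiply the model equation by X_{t-k} and take expectations. With theta_0 = psi_0 = 1 and psi_j the MA(infinity) weights, this gives
  gamma(k) - sum_i phi_i gamma(k-i) = c_k,
  c_k = sigma^2 * sum_{j=k..q} theta_j psi_{j-k}   (c_k = 0 for k > q),
using gamma(-m) = gamma(m).
Pure AR (q = 0): c_0 = sigma^2 = 3, c_k = 0 for k >= 1.
Equations for k = 0 and k = 1 (AR order 1):
  gamma(0) = phi_1 gamma(1) + c_0
  gamma(1) = phi_1 gamma(0) + c_1
Substituting the second into the first: gamma(0) (1 - phi_1^2) = c_0 + phi_1 c_1, so
  gamma(0) = c_0 / (1 - phi_1^2) = 3 / (1 - (-0.069)^2) = 3 / 0.995239 = 3.014351.
  gamma(1) = phi_1 gamma(0) = (-0.069)(3.014351) = -0.20799.
Therefore gamma(1) = -0.2080 (to 4 decimal places).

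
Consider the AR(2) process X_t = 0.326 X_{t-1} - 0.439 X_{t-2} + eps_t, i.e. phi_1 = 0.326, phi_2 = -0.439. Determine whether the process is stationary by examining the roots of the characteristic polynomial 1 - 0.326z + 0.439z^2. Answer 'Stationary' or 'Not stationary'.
\text{Stationary}

The AR(p) characteristic polynomial is P(z) = 1 - 0.326z + 0.439z^2.
Stationarity requires all roots to lie outside the unit circle, i.e. |z| > 1 for every root.
Set 1 + (-0.326) z + (0.439) z^2 = 0, i.e. a z^2 + b z + c = 0 with a = 0.439, b = -0.326, c = 1.
Discriminant D = b^2 - 4ac = (-0.326)^2 - 4*(0.439)*1 = 0.106276 - (1.756) = -1.649724.
D < 0, so the roots are the complex-conjugate pair z = (-b +/- i sqrt(-D)) / (2a) = 0.3713 +/- 1.4629i.
For a conjugate pair |z|^2 = z * conj(z) = (product of roots) = c/a = 1/(0.439) = 2.277904, so |z| = sqrt(2.277904) = 1.5093 for both roots.
Moduli of all roots: 1.5093, 1.5093.
All moduli strictly greater than 1? Yes.
Verdict: Stationary.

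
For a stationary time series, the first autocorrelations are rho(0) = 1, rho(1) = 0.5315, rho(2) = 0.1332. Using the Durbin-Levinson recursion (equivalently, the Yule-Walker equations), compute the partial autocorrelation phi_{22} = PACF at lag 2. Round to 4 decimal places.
\phi_{22} = -0.2081

The PACF at lag k is phi_{kk}, the last component of the solution
to the Yule-Walker system G_k phi = r_k where
  (G_k)_{ij} = rho(|i - j|), (r_k)_i = rho(i), i,j = 1..k.
Equivalently, Durbin-Levinson gives phi_{kk} iteratively:
  phi_{11} = rho(1)
  phi_{kk} = [rho(k) - sum_{j=1..k-1} phi_{k-1,j} rho(k-j)]
            / [1 - sum_{j=1..k-1} phi_{k-1,j} rho(j)],
  phi_{k,j} = phi_{k-1,j} - phi_{kk} phi_{k-1,k-j},  j = 1..k-1.
Step k = 1:
  phi_11 = rho(1) = 0.5315.
Step k = 2:
  phi_22 = [rho(2) - phi_11 rho(1)] / [1 - phi_11 rho(1)] = [0.1332 - (0.5315)(0.5315)] / [1 - (0.5315)(0.5315)]
         = -0.14929225 / 0.71750775 = -0.2081.
Therefore phi_{22} = -0.2081.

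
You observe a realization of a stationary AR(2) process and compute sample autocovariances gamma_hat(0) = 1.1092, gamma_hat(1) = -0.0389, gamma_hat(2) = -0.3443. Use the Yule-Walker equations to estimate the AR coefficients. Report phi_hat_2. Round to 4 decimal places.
\hat\phi_{2} = -0.3120

The Yule-Walker equations for an AR(p) process read, in matrix form,
  Gamma_p phi = r_p,   with   (Gamma_p)_{ij} = gamma(|i - j|),
                       (r_p)_i = gamma(i),   i,j = 1..p.
Substitute the sample gammas (Toeplitz matrix and right-hand side of size 2):
  Gamma_p = [[1.1092, -0.0389], [-0.0389, 1.1092]]
  r_p     = [-0.0389, -0.3443]
Written out:
  1.1092 phi_1 - 0.0389 phi_2 = -0.0389
  -0.0389 phi_1 + 1.1092 phi_2 = -0.3443
Solve by Cramer's rule:
  det = gamma(0)^2 - gamma(1)^2 = (1.1092)^2 - (-0.0389)^2 = 1.23032464 - 0.00151321 = 1.22881143
  phi_hat_1 = [gamma(1) gamma(0) - gamma(1) gamma(2)] / det = [(-0.0389)(1.1092) - (-0.0389)(-0.3443)] / 1.22881143 = -0.05654115 / 1.22881143 = -0.046
  phi_hat_2 = [gamma(0) gamma(2) - gamma(1)^2] / det = [(1.1092)(-0.3443) - (-0.0389)^2] / 1.22881143 = -0.38341077 / 1.22881143 = -0.312
So phi_hat = [-0.0460, -0.3120].
Therefore phi_hat_2 = -0.3120.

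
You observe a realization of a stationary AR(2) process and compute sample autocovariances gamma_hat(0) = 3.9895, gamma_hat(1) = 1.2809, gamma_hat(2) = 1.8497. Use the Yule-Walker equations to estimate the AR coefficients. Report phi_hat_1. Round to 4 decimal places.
\hat\phi_{1} = 0.1920

The Yule-Walker equations for an AR(p) process read, in matrix form,
  Gamma_p phi = r_p,   with   (Gamma_p)_{ij} = gamma(|i - j|),
                       (r_p)_i = gamma(i),   i,j = 1..p.
Substitute the sample gammas (Toeplitz matrix and right-hand side of size 2):
  Gamma_p = [[3.9895, 1.2809], [1.2809, 3.9895]]
  r_p     = [1.2809, 1.8497]
Written out:
  3.9895 phi_1 + 1.2809 phi_2 = 1.2809
  1.2809 phi_1 + 3.9895 phi_2 = 1.8497
Solve by Cramer's rule:
  det = gamma(0)^2 - gamma(1)^2 = (3.9895)^2 - (1.2809)^2 = 15.91611025 - 1.64070481 = 14.27540544
  phi_hat_1 = [gamma(1) gamma(0) - gamma(1) gamma(2)] / det = [(1.2809)(3.9895) - (1.2809)(1.8497)] / 14.27540544 = 2.74086982 / 14.27540544 = 0.192
  phi_hat_2 = [gamma(0) gamma(2) - gamma(1)^2] / det = [(3.9895)(1.8497) - (1.2809)^2] / 14.27540544 = 5.73867334 / 14.27540544 = 0.402
So phi_hat = [0.1920, 0.4020].
Therefore phi_hat_1 = 0.1920.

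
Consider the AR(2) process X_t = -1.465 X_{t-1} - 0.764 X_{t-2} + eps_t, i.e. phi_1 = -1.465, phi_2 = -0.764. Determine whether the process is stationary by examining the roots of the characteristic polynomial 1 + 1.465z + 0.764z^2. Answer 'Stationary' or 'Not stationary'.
\text{Stationary}

The AR(p) characteristic polynomial is P(z) = 1 + 1.465z + 0.764z^2.
Stationarity requires all roots to lie outside the unit circle, i.e. |z| > 1 for every root.
Set 1 + (1.465) z + (0.764) z^2 = 0, i.e. a z^2 + b z + c = 0 with a = 0.764, b = 1.465, c = 1.
Discriminant D = b^2 - 4ac = (1.465)^2 - 4*(0.764)*1 = 2.146225 - (3.056) = -0.909775.
D < 0, so the roots are the complex-conjugate pair z = (-b +/- i sqrt(-D)) / (2a) = -0.9588 +/- 0.6242i.
For a conjugate pair |z|^2 = z * conj(z) = (product of roots) = c/a = 1/(0.764) = 1.308901, so |z| = sqrt(1.308901) = 1.1441 for both roots.
Moduli of all roots: 1.1441, 1.1441.
All moduli strictly greater than 1? Yes.
Verdict: Stationary.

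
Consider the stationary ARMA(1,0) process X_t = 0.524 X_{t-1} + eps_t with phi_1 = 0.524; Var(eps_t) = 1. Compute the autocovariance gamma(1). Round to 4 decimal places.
\gamma(1) = 0.7223

Multiply the model equation by X_{t-k} and take expectations. With theta_0 = psi_0 = 1 and psi_j the MA(infinity) weights, this gives
  gamma(k) - sum_i phi_i gamma(k-i) = c_k,
  c_k = sigma^2 * sum_{j=k..q} theta_j psi_{j-k}   (c_k = 0 for k > q),
using gamma(-m) = gamma(m).
Pure AR (q = 0): c_0 = sigma^2 = 1, c_k = 0 for k >= 1.
Equations for k = 0 and k = 1 (AR order 1):
  gamma(0) = phi_1 gamma(1) + c_0
  gamma(1) = phi_1 gamma(0) + c_1
Substituting the second into the first: gamma(0) (1 - phi_1^2) = c_0 + phi_1 c_1, so
  gamma(0) = c_0 / (1 - phi_1^2) = 1 / (1 - (0.524)^2) = 1 / 0.725424 = 1.378504.
  gamma(1) = phi_1 gamma(0) = (0.524)(1.378504) = 0.722336.
Therefore gamma(1) = 0.7223 (to 4 decimal places).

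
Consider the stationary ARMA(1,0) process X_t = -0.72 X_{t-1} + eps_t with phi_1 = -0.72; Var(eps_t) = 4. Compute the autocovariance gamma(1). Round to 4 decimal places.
\gamma(1) = -5.9801

Multiply the model equation by X_{t-k} and take expectations. With theta_0 = psi_0 = 1 and psi_j the MA(infinity) weights, this gives
  gamma(k) - sum_i phi_i gamma(k-i) = c_k,
  c_k = sigma^2 * sum_{j=k..q} theta_j psi_{j-k}   (c_k = 0 for k > q),
using gamma(-m) = gamma(m).
Pure AR (q = 0): c_0 = sigma^2 = 4, c_k = 0 for k >= 1.
Equations for k = 0 and k = 1 (AR order 1):
  gamma(0) = phi_1 gamma(1) + c_0
  gamma(1) = phi_1 gamma(0) + c_1
Substituting the second into the first: gamma(0) (1 - phi_1^2) = c_0 + phi_1 c_1, so
  gamma(0) = c_0 / (1 - phi_1^2) = 4 / (1 - (-0.72)^2) = 4 / 0.4816 = 8.305648.
  gamma(1) = phi_1 gamma(0) = (-0.72)(8.305648) = -5.980066.
Therefore gamma(1) = -5.9801 (to 4 decimal places).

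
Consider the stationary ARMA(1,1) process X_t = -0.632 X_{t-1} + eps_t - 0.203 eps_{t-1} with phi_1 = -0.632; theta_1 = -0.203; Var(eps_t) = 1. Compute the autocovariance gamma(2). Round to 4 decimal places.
\gamma(2) = 0.9914

Multiply the model equation by X_{t-k} and take expectations. With theta_0 = psi_0 = 1 and psi_j the MA(infinity) weights, this gives
  gamma(k) - sum_i phi_i gamma(k-i) = c_k,
  c_k = sigma^2 * sum_{j=k..q} theta_j psi_{j-k}   (c_k = 0 for k > q),
using gamma(-m) = gamma(m).
psi-weights needed (psi_j = theta_j + sum_i phi_i psi_{j-i}):
  psi_1 = theta_1 + phi_1 = -0.203 + (-0.632) = -0.835
Right-hand sides:
  c_0 = sigma^2 (1 + theta_1 psi_1) = 1 * (1 + (-0.203)(-0.835)) = 1 * 1.169505 = 1.169505
  c_1 = sigma^2 theta_1 = 1 * (-0.203) = -0.203
  c_2 = 0
Equations for k = 0 and k = 1 (AR order 1):
  gamma(0) = phi_1 gamma(1) + c_0
  gamma(1) = phi_1 gamma(0) + c_1
Substituting the second into the first: gamma(0) (1 - phi_1^2) = c_0 + phi_1 c_1, so
  gamma(0) = (c_0 + phi_1 c_1) / (1 - phi_1^2) = (1.169505 + (-0.632)(-0.203)) / (1 - (-0.632)^2) = 1.297801 / 0.600576 = 2.160927.
  gamma(1) = phi_1 gamma(0) + c_1 = (-0.632)(2.160927) + (-0.203) = -1.568706.
For k = 2 (> q): gamma(2) = phi_1 gamma(1) = (-0.632)(-1.568706) = 0.991422.
Therefore gamma(2) = 0.9914 (to 4 decimal places).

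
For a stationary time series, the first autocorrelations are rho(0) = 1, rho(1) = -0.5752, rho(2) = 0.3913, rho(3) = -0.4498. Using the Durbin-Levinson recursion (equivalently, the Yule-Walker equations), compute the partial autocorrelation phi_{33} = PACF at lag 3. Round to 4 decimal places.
\phi_{33} = -0.2909

The PACF at lag k is phi_{kk}, the last component of the solution
to the Yule-Walker system G_k phi = r_k where
  (G_k)_{ij} = rho(|i - j|), (r_k)_i = rho(i), i,j = 1..k.
Equivalently, Durbin-Levinson gives phi_{kk} iteratively:
  phi_{11} = rho(1)
  phi_{kk} = [rho(k) - sum_{j=1..k-1} phi_{k-1,j} rho(k-j)]
            / [1 - sum_{j=1..k-1} phi_{k-1,j} rho(j)],
  phi_{k,j} = phi_{k-1,j} - phi_{kk} phi_{k-1,k-j},  j = 1..k-1.
Step k = 1:
  phi_11 = rho(1) = -0.5752.
Step k = 2:
  phi_22 = [rho(2) - phi_11 rho(1)] / [1 - phi_11 rho(1)] = [0.3913 - (-0.5752)(-0.5752)] / [1 - (-0.5752)(-0.5752)]
         = 0.06044496 / 0.66914496 = 0.090332.
  Update: phi_21 = phi_11 - phi_22 phi_11 = -0.5752 - (0.090332)(-0.5752) = -0.523241.
Step k = 3:
  phi_33 = [rho(3) - phi_21 rho(2) - phi_22 rho(1)] / [1 - phi_21 rho(1) - phi_22 rho(2)]
    numerator   = -0.4498 - (-0.523241)(0.3913) - (0.090332)(-0.5752) = -0.19309694
    denominator = 1 - (-0.523241)(-0.5752) - (0.090332)(0.3913) = 0.66368487
  phi_33 = -0.19309694 / 0.66368487 = -0.2909.
Therefore phi_{33} = -0.2909.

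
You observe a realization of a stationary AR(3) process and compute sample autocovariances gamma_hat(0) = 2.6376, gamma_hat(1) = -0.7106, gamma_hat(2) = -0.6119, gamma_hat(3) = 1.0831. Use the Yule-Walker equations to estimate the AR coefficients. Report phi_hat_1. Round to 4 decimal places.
\hat\phi_{1} = -0.2630

The Yule-Walker equations for an AR(p) process read, in matrix form,
  Gamma_p phi = r_p,   with   (Gamma_p)_{ij} = gamma(|i - j|),
                       (r_p)_i = gamma(i),   i,j = 1..p.
Substitute the sample gammas (Toeplitz matrix and right-hand side of size 3):
  Gamma_p = [[2.6376, -0.7106, -0.6119], [-0.7106, 2.6376, -0.7106], [-0.6119, -0.7106, 2.6376]]
  r_p     = [-0.7106, -0.6119, 1.0831]
Written out (R1..R3):
  (R1) 2.6376 phi_1 - 0.7106 phi_2 - 0.6119 phi_3 = -0.7106
  (R2) -0.7106 phi_1 + 2.6376 phi_2 - 0.7106 phi_3 = -0.6119
  (R3) -0.6119 phi_1 - 0.7106 phi_2 + 2.6376 phi_3 = 1.0831
Gaussian elimination:
  R2 <- R2 - (-0.7106/2.6376) R1 = R2 - (-0.269412) R1:  2.446156 phi_2 - 0.875453 phi_3 = -0.803344
  R3 <- R3 - (-0.6119/2.6376) R1 = R3 - (-0.231991) R1:  -0.875453 phi_2 + 2.495645 phi_3 = 0.918247
  R3 <- R3 - (-0.875453/2.446156) R2 = R3 - (-0.357889) R2:  2.182329 phi_3 = 0.630739
Back-substitution:
  phi_hat_3 = 0.630739 / 2.182329 = 0.289021
  phi_hat_2 = (-0.803344 - (-0.875453)(0.289021)) / 2.446156 = -0.224973
  phi_hat_1 = (-0.7106 - (-0.7106)(-0.224973) - (-0.6119)(0.289021)) / 2.6376 = -0.262972
So phi_hat = [-0.2630, -0.2250, 0.2890].
Therefore phi_hat_1 = -0.2630.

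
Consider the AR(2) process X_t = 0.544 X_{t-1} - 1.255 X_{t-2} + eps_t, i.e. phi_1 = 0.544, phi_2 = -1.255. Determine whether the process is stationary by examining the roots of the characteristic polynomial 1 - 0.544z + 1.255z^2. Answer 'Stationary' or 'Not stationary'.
\text{Not stationary}

The AR(p) characteristic polynomial is P(z) = 1 - 0.544z + 1.255z^2.
Stationarity requires all roots to lie outside the unit circle, i.e. |z| > 1 for every root.
Set 1 + (-0.544) z + (1.255) z^2 = 0, i.e. a z^2 + b z + c = 0 with a = 1.255, b = -0.544, c = 1.
Discriminant D = b^2 - 4ac = (-0.544)^2 - 4*(1.255)*1 = 0.295936 - (5.02) = -4.724064.
D < 0, so the roots are the complex-conjugate pair z = (-b +/- i sqrt(-D)) / (2a) = 0.2167 +/- 0.8659i.
For a conjugate pair |z|^2 = z * conj(z) = (product of roots) = c/a = 1/(1.255) = 0.796813, so |z| = sqrt(0.796813) = 0.8926 for both roots.
Moduli of all roots: 0.8926, 0.8926.
All moduli strictly greater than 1? No.
Verdict: Not stationary.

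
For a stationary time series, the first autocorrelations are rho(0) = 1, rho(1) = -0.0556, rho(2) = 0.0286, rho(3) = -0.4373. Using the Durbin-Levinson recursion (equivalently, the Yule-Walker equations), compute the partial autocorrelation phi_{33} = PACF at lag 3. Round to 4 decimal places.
\phi_{33} = -0.4360

The PACF at lag k is phi_{kk}, the last component of the solution
to the Yule-Walker system G_k phi = r_k where
  (G_k)_{ij} = rho(|i - j|), (r_k)_i = rho(i), i,j = 1..k.
Equivalently, Durbin-Levinson gives phi_{kk} iteratively:
  phi_{11} = rho(1)
  phi_{kk} = [rho(k) - sum_{j=1..k-1} phi_{k-1,j} rho(k-j)]
            / [1 - sum_{j=1..k-1} phi_{k-1,j} rho(j)],
  phi_{k,j} = phi_{k-1,j} - phi_{kk} phi_{k-1,k-j},  j = 1..k-1.
Step k = 1:
  phi_11 = rho(1) = -0.0556.
Step k = 2:
  phi_22 = [rho(2) - phi_11 rho(1)] / [1 - phi_11 rho(1)] = [0.0286 - (-0.0556)(-0.0556)] / [1 - (-0.0556)(-0.0556)]
         = 0.02550864 / 0.99690864 = 0.025588.
  Update: phi_21 = phi_11 - phi_22 phi_11 = -0.0556 - (0.025588)(-0.0556) = -0.054177.
Step k = 3:
  phi_33 = [rho(3) - phi_21 rho(2) - phi_22 rho(1)] / [1 - phi_21 rho(1) - phi_22 rho(2)]
    numerator   = -0.4373 - (-0.054177)(0.0286) - (0.025588)(-0.0556) = -0.43432785
    denominator = 1 - (-0.054177)(-0.0556) - (0.025588)(0.0286) = 0.99625593
  phi_33 = -0.43432785 / 0.99625593 = -0.436.
Therefore phi_{33} = -0.4360.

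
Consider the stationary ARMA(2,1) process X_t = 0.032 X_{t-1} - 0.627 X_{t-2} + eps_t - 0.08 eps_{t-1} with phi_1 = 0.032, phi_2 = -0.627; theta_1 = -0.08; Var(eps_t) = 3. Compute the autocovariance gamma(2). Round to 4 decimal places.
\gamma(2) = -3.1124

Multiply the model equation by X_{t-k} and take expectations. With theta_0 = psi_0 = 1 and psi_j the MA(infinity) weights, this gives
  gamma(k) - sum_i phi_i gamma(k-i) = c_k,
  c_k = sigma^2 * sum_{j=k..q} theta_j psi_{j-k}   (c_k = 0 for k > q),
using gamma(-m) = gamma(m).
psi-weights needed (psi_j = theta_j + sum_i phi_i psi_{j-i}):
  psi_1 = theta_1 + phi_1 = -0.08 + (0.032) = -0.048
Right-hand sides:
  c_0 = sigma^2 (1 + theta_1 psi_1) = 3 * (1 + (-0.08)(-0.048)) = 3 * 1.00384 = 3.01152
  c_1 = sigma^2 theta_1 = 3 * (-0.08) = -0.24
  c_2 = 0
Equations for k = 0, 1, 2 (AR order 2, c_2 = 0):
  (E0) gamma(0) = phi_1 gamma(1) + phi_2 gamma(2) + c_0
  (E1) gamma(1) = phi_1 gamma(0) + phi_2 gamma(1) + c_1
  (E2) gamma(2) = phi_1 gamma(1) + phi_2 gamma(0)
From (E1): gamma(1) = A gamma(0) + B with
  A = phi_1 / (1 - phi_2) = 0.032 / 1.627 = 0.019668,   B = c_1 / (1 - phi_2) = -0.24 / 1.627 = -0.147511.
Insert (E2) into (E0): gamma(0) (1 - phi_2^2) = phi_1 (1 + phi_2) gamma(1) + c_0.
  phi_1 (1 + phi_2) = (0.032)(0.373) = 0.011936,   1 - phi_2^2 = 0.606871.
Replace gamma(1) by A gamma(0) + B and collect gamma(0):
  gamma(0) [0.606871 - (0.011936)(0.019668)] = (0.011936)(-0.147511) + 3.01152
  gamma(0) * 0.606636 = 3.009759
  gamma(0) = 3.009759 / 0.606636 = 4.961391.
  gamma(1) = A gamma(0) + B = (0.019668)(4.961391) + (-0.147511) = -0.04993.
  gamma(2) = phi_1 gamma(1) + phi_2 gamma(0) = (0.032)(-0.04993) + (-0.627)(4.961391) = -3.11239.
Therefore gamma(2) = -3.1124 (to 4 decimal places).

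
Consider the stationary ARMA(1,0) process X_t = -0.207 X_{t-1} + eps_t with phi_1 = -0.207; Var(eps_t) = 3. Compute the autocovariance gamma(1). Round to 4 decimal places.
\gamma(1) = -0.6488

Multiply the model equation by X_{t-k} and take expectations. With theta_0 = psi_0 = 1 and psi_j the MA(infinity) weights, this gives
  gamma(k) - sum_i phi_i gamma(k-i) = c_k,
  c_k = sigma^2 * sum_{j=k..q} theta_j psi_{j-k}   (c_k = 0 for k > q),
using gamma(-m) = gamma(m).
Pure AR (q = 0): c_0 = sigma^2 = 3, c_k = 0 for k >= 1.
Equations for k = 0 and k = 1 (AR order 1):
  gamma(0) = phi_1 gamma(1) + c_0
  gamma(1) = phi_1 gamma(0) + c_1
Substituting the second into the first: gamma(0) (1 - phi_1^2) = c_0 + phi_1 c_1, so
  gamma(0) = c_0 / (1 - phi_1^2) = 3 / (1 - (-0.207)^2) = 3 / 0.957151 = 3.134302.
  gamma(1) = phi_1 gamma(0) = (-0.207)(3.134302) = -0.6488.
Therefore gamma(1) = -0.6488 (to 4 decimal places).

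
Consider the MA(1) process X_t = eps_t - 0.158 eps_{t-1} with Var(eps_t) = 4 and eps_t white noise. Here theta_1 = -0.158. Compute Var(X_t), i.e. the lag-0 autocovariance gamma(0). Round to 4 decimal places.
\gamma(0) = 4.0999

For an MA(q) process X_t = eps_t + sum_i theta_i eps_{t-i} with
Var(eps_t) = sigma^2, the variance is
  gamma(0) = sigma^2 * (1 + sum_i theta_i^2).
  sum_i theta_i^2 = (-0.158)^2 = 0.024964.
  gamma(0) = 4 * (1 + 0.024964) = 4 * 1.024964 = 4.099856, which rounds to 4.0999.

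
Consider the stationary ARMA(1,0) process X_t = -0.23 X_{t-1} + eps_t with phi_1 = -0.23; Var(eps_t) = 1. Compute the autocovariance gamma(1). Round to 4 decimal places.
\gamma(1) = -0.2428

Multiply the model equation by X_{t-k} and take expectations. With theta_0 = psi_0 = 1 and psi_j the MA(infinity) weights, this gives
  gamma(k) - sum_i phi_i gamma(k-i) = c_k,
  c_k = sigma^2 * sum_{j=k..q} theta_j psi_{j-k}   (c_k = 0 for k > q),
using gamma(-m) = gamma(m).
Pure AR (q = 0): c_0 = sigma^2 = 1, c_k = 0 for k >= 1.
Equations for k = 0 and k = 1 (AR order 1):
  gamma(0) = phi_1 gamma(1) + c_0
  gamma(1) = phi_1 gamma(0) + c_1
Substituting the second into the first: gamma(0) (1 - phi_1^2) = c_0 + phi_1 c_1, so
  gamma(0) = c_0 / (1 - phi_1^2) = 1 / (1 - (-0.23)^2) = 1 / 0.9471 = 1.055855.
  gamma(1) = phi_1 gamma(0) = (-0.23)(1.055855) = -0.242847.
Therefore gamma(1) = -0.2428 (to 4 decimal places).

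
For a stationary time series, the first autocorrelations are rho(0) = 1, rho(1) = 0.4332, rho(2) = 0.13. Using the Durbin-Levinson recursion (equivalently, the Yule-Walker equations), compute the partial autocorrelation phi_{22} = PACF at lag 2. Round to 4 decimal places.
\phi_{22} = -0.0710

The PACF at lag k is phi_{kk}, the last component of the solution
to the Yule-Walker system G_k phi = r_k where
  (G_k)_{ij} = rho(|i - j|), (r_k)_i = rho(i), i,j = 1..k.
Equivalently, Durbin-Levinson gives phi_{kk} iteratively:
  phi_{11} = rho(1)
  phi_{kk} = [rho(k) - sum_{j=1..k-1} phi_{k-1,j} rho(k-j)]
            / [1 - sum_{j=1..k-1} phi_{k-1,j} rho(j)],
  phi_{k,j} = phi_{k-1,j} - phi_{kk} phi_{k-1,k-j},  j = 1..k-1.
Step k = 1:
  phi_11 = rho(1) = 0.4332.
Step k = 2:
  phi_22 = [rho(2) - phi_11 rho(1)] / [1 - phi_11 rho(1)] = [0.13 - (0.4332)(0.4332)] / [1 - (0.4332)(0.4332)]
         = -0.05766224 / 0.81233776 = -0.071.
Therefore phi_{22} = -0.0710.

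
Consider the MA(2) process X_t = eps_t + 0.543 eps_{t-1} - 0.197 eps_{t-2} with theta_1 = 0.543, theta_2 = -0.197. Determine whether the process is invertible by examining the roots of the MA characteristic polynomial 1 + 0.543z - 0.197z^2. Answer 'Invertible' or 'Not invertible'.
\text{Invertible}

The MA(q) characteristic polynomial is P(z) = 1 + 0.543z - 0.197z^2.
Invertibility requires all roots to lie outside the unit circle, i.e. |z| > 1 for every root.
Set 1 + (0.543) z + (-0.197) z^2 = 0, i.e. a z^2 + b z + c = 0 with a = -0.197, b = 0.543, c = 1.
Discriminant D = b^2 - 4ac = (0.543)^2 - 4*(-0.197)*1 = 0.294849 - (-0.788) = 1.082849.
D >= 0, so the roots are real: z = (-b +/- sqrt(D)) / (2a) = (-0.543 +/- 1.0406) / (-0.394).
  z_1 = (-0.543 + 1.0406) / (-0.394) = -1.2629,   |z_1| = 1.2629.
  z_2 = (-0.543 - 1.0406) / (-0.394) = 4.0193,   |z_2| = 4.0193.
Moduli of all roots: 1.2629, 4.0193.
All moduli strictly greater than 1? Yes.
Verdict: Invertible.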